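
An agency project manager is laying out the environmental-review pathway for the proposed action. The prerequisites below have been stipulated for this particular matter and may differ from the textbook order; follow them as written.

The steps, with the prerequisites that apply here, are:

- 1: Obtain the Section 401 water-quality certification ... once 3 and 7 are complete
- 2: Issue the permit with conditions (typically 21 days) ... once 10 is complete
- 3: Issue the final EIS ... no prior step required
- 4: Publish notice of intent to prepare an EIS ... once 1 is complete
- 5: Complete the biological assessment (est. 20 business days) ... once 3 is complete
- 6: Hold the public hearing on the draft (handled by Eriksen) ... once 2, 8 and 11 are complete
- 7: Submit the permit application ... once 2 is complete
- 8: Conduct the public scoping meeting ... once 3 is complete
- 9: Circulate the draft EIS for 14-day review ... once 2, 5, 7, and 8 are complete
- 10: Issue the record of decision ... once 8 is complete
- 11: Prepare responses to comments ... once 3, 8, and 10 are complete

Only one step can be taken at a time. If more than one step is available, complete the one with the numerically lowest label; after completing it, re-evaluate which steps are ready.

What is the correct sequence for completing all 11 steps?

3 5 8 10 2 7 1 4 9 11 6

3 has no prerequisites → 3 first.
Now 5 and 8 have their prerequisites met. 5 has the earlier label, so 5 next.
8 is the only step now ready → 8.
Next only 10 has its prerequisites met → 10.
Now 2 and 11 have their prerequisites met. 2 has the earlier label, so 2 next.
Ready: 7 and 11. 7 has the earlier label → 7.
1 and 9 now also ready, so the ready set is {1, 9, 11}; 1 has the earlier label → 1.
Now 4, 9 and 11 have their prerequisites met. 4 has the earlier label, so 4 next.
Now 9 and 11 have their prerequisites met. 9 has the earlier label, so 9 next.
11 is the only step now ready → 11.
6 needed 2, 8 and 11, now all done → 6.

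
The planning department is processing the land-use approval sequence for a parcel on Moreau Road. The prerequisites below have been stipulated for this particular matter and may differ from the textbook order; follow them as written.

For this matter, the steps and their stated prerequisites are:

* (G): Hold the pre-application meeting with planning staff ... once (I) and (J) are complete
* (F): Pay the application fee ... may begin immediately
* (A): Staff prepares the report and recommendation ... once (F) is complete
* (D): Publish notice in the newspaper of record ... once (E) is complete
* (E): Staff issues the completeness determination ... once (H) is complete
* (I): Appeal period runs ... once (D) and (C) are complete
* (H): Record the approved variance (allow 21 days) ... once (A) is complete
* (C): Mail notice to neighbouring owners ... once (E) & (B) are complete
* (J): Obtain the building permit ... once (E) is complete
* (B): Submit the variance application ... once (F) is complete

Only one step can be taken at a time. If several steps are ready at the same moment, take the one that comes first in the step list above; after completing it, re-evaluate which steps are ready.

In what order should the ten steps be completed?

(F) (A) (H) (E) (D) (J) (B) (C) (I) (G)

(F) is the only step with nothing outstanding, so it goes first.
Now (A) and (B) have their prerequisites met. (A) is listed earlier, so (A) next.
(H) now also ready, so the ready set is {(H), (B)}; (H) is listed earlier → (H).
Ready: (E) and (B). (E) is listed earlier → (E).
Ready: (D), (J) and (B). (D) is listed earlier → (D).
Ready: (J) and (B). (J) is listed earlier → (J).
That leaves (B) as the only ready step → (B).
Next only (C) has its prerequisites met → (C).
(I) is the only step now ready → (I).
Next only (G) has its prerequisites met → (G).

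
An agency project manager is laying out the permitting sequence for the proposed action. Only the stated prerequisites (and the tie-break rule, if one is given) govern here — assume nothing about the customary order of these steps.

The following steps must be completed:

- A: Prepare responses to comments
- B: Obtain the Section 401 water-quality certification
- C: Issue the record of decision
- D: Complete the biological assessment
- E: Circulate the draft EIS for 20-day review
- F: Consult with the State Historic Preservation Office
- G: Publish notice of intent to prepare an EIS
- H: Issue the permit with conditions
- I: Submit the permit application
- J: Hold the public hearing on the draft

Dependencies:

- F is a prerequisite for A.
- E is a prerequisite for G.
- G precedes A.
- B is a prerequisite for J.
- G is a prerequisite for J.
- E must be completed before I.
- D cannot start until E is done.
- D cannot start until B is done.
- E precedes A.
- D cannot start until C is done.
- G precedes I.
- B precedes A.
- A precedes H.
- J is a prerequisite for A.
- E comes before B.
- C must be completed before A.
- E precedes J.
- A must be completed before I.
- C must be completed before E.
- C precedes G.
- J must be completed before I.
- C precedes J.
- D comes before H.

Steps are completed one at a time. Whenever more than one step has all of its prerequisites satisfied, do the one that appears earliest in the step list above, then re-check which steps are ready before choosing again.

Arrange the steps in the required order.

Nothing is required for C and F. C is listed earlier → C first.
E now also ready, so the ready set is {E, F}; E is listed earlier → E.
B and G now also ready, so the ready set is {B, F, G}; B is listed earlier → B.
D now also ready, so the ready set is {D, F, G}; D is listed earlier → D.
Now F and G have their prerequisites met. F is listed earlier, so F next.
G needed C and E, now all done → G.
Next only J has its prerequisites met → J.
A needed B, C, E, F, G and J, now all done → A.
Now H and I have their prerequisites met. H is listed earlier, so H next.
I needed A, E, G and J, now all done → I.

C, E, B, D, F, G, J, A, H, I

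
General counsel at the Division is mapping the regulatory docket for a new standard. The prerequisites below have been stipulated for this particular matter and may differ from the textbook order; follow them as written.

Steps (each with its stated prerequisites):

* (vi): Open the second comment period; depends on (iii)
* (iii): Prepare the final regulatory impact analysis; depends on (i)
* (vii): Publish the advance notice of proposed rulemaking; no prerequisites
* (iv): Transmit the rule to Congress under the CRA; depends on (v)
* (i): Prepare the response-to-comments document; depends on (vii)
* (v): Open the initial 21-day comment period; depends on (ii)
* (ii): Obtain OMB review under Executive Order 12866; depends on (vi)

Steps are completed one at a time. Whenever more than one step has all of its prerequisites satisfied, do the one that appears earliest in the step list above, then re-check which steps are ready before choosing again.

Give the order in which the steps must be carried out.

(vii) (i) (iii) (vi) (ii) (v) (iv)

(vii) is the only step with nothing outstanding, so it goes first.
(i) is the only step now ready → (i).
(iii) is the only step now ready → (iii).
(vi) is the only step now ready → (vi).
(ii) needed (vi), now all done → (ii).
(v) needed (ii), now all done → (v).
Next only (iv) has its prerequisites met → (iv).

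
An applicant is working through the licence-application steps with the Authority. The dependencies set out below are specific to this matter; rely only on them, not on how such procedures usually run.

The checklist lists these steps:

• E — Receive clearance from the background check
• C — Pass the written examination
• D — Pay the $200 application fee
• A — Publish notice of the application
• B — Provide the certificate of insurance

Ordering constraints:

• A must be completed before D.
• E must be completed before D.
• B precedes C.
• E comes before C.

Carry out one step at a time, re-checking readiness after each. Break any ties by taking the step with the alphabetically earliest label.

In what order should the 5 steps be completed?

A → B → E → C → D

A, B and E have no prerequisites; A has the earlier label, so A is first.
Now B and E have their prerequisites met. B has the earlier label, so B next.
E is the only step now ready → E.
C and D are both available; C has the earlier label → C.
D needed A and E, now all done → D.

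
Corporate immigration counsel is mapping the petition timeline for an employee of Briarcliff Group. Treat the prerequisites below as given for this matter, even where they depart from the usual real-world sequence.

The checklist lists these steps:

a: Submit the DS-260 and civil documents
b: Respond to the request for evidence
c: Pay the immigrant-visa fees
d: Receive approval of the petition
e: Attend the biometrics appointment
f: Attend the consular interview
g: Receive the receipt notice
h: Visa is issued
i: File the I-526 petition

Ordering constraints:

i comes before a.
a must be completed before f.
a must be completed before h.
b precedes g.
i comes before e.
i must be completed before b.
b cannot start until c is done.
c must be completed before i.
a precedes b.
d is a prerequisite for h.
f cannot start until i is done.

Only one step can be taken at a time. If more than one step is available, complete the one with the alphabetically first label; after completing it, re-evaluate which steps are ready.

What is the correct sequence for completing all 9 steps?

c, d, i, a, b, e, f, g, h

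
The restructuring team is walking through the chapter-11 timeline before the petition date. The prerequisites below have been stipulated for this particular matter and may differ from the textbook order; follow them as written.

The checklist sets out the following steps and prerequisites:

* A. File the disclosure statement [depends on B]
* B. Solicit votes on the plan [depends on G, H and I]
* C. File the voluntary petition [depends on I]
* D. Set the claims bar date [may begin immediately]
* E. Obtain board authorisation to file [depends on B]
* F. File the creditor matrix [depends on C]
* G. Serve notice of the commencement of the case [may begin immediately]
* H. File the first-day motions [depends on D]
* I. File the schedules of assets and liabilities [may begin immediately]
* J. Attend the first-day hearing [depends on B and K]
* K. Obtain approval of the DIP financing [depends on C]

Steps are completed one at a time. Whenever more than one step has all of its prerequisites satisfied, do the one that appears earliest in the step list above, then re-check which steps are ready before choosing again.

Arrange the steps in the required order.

D, G, H, I, B, A, C, E, F, K, J

D, G and I have no prerequisites; D is listed earlier, so D is first.
Now G, H and I have their prerequisites met. G is listed earlier, so G next.
H and I are both available; H is listed earlier → H.
That leaves I as the only ready step → I.
B and C are both available; B is listed earlier → B.
A and E now also ready, so the ready set is {A, C, E}; A is listed earlier → A.
Now C and E have their prerequisites met. C is listed earlier, so C next.
F and K now also ready, so the ready set is {E, F, K}; E is listed earlier → E.
F and K are both available; F is listed earlier → F.
Next only K has its prerequisites met → K.
J is the only step now ready → J.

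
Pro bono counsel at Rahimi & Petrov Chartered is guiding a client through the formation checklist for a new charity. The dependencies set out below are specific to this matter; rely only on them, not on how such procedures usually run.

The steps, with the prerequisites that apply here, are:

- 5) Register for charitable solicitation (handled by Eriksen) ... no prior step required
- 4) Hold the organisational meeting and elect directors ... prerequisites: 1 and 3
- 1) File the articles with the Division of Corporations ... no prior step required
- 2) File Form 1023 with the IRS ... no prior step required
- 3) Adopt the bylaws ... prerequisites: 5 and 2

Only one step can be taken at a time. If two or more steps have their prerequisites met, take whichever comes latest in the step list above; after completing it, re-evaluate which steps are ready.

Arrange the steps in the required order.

Nothing is required for 2, 1 and 5. 2 is listed later → 2 first.
1 and 5 are both available; 1 is listed later → 1.
Next only 5 has its prerequisites met → 5.
3 needed 2 and 5, now all done → 3.
4 needed 3 and 1, now all done → 4.

2, 1, 5, 3, 4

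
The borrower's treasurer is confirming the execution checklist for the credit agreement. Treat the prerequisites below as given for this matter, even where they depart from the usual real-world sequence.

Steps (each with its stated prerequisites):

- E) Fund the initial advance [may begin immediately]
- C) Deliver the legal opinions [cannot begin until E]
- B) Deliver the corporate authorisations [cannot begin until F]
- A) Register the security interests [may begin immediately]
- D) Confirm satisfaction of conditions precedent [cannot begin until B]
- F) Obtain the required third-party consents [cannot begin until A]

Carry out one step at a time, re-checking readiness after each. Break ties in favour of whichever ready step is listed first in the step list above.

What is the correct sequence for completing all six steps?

E C A F B D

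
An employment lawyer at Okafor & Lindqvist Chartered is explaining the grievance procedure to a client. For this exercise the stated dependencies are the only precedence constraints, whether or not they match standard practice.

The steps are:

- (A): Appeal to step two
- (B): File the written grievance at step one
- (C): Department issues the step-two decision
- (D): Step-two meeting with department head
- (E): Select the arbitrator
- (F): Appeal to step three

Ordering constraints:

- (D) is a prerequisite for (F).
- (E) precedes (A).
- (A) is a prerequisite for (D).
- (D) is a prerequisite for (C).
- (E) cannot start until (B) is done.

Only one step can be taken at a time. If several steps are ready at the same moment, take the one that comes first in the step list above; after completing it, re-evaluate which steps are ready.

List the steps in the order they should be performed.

(B) has no prerequisites → (B) first.
That leaves (E) as the only ready step → (E).
(A) needed (E), now all done → (A).
(D) needed (A), now all done → (D).
(C) and (F) are both available; (C) is listed earlier → (C).
(F) needed (D), now all done → (F).

(B) → (E) → (A) → (D) → (C) → (F)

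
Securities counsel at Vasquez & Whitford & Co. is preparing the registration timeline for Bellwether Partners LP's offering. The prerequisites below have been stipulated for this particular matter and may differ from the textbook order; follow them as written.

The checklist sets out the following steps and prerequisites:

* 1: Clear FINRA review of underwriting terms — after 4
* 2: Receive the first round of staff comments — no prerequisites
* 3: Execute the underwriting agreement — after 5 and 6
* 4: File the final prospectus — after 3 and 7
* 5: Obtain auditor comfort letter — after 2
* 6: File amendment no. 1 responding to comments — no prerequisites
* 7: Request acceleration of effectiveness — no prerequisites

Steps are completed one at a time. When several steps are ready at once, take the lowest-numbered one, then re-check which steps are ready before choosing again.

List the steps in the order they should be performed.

2 5 6 3 7 4 1

2, 6 and 7 have no prerequisites; 2 has the earlier label, so 2 is first.
Now 5, 6 and 7 have their prerequisites met. 5 has the earlier label, so 5 next.
Ready: 6 and 7. 6 has the earlier label → 6.
3 now also ready, so the ready set is {3, 7}; 3 has the earlier label → 3.
Next only 7 has its prerequisites met → 7.
4 needed 3 and 7, now all done → 4.
1 needed 4, now all done → 1.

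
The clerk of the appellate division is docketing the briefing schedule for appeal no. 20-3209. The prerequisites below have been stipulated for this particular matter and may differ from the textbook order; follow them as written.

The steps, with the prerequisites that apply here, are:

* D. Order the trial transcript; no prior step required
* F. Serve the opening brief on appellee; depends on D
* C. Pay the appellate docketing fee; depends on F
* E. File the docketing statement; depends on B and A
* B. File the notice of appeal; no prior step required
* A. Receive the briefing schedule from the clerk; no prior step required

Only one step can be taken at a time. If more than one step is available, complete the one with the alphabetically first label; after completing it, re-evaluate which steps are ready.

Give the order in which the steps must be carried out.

A B D E F C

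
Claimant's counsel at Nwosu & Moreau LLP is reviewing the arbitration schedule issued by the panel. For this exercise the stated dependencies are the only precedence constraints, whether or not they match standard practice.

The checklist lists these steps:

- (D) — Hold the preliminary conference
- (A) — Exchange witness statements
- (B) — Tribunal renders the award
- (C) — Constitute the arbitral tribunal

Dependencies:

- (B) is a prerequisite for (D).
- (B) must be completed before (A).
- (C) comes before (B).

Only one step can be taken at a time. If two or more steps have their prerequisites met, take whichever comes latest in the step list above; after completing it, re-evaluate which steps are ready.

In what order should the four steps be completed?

(C), (B), (A), (D)

Only (C) has no prerequisites, so it is first.
(B) is the only step now ready → (B).
Ready: (A) and (D). (A) is listed later → (A).
Next only (D) has its prerequisites met → (D).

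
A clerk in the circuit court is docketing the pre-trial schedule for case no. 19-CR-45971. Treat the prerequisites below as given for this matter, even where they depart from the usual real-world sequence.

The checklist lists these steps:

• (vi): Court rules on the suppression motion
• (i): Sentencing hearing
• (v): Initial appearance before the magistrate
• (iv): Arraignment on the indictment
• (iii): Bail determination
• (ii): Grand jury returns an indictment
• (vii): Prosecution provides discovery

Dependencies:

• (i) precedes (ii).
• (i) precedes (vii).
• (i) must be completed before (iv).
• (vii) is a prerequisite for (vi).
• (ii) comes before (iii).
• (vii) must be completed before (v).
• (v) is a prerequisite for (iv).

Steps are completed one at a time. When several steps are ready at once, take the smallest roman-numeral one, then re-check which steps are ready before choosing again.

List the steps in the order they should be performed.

(i), (ii), (iii), (vii), (v), (iv), (vi)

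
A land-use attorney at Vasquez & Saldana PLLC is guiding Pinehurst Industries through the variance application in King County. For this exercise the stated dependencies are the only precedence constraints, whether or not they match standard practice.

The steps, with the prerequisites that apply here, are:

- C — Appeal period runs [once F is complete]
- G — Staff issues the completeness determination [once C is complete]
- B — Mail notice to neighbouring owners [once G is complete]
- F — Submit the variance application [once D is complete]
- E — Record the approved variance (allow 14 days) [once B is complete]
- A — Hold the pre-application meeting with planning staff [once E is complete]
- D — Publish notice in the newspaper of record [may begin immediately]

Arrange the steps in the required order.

D, F, C, G, B, E, A

D has no prerequisites → D first.
Next only F has its prerequisites met → F.
C needed F, now all done → C.
G needed C, now all done → G.
B needed G, now all done → B.
That leaves E as the only ready step → E.
A needed E, now all done → A.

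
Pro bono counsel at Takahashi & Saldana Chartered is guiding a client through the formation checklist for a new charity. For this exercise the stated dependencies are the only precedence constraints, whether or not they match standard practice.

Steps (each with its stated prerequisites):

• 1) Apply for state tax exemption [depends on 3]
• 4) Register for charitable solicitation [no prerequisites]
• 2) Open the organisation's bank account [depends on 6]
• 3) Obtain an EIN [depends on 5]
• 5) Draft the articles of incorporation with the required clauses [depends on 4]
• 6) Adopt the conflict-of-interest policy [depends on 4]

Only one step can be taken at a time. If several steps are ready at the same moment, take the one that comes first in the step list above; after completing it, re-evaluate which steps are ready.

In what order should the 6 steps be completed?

4, 5, 3, 1, 6, 2

Only 4 has no prerequisites, so it is first.
Now 5 and 6 have their prerequisites met. 5 is listed earlier, so 5 next.
Ready: 3 and 6. 3 is listed earlier → 3.
1 and 6 are both available; 1 is listed earlier → 1.
Next only 6 has its prerequisites met → 6.
2 needed 6, now all done → 2.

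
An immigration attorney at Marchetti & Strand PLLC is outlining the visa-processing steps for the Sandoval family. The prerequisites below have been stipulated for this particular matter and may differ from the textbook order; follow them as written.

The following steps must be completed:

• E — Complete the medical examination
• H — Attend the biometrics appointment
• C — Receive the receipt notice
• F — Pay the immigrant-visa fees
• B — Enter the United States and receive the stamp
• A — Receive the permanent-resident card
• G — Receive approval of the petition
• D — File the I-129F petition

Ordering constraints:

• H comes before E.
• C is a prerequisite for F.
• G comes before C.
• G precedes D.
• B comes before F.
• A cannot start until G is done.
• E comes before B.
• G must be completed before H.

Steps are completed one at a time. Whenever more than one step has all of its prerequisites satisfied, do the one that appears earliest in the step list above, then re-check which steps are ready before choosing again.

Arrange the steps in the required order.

G has no prerequisites → G first.
H, C, A and D are all available; H is listed earlier → H.
E now also ready, so the ready set is {E, C, A, D}; E is listed earlier → E.
C, B, A and D are all available; C is listed earlier → C.
B, A and D are all available; B is listed earlier → B.
F, A and D are all available; F is listed earlier → F.
Ready: A and D. A is listed earlier → A.
D needed G, now all done → D.

G, H, E, C, B, F, A, D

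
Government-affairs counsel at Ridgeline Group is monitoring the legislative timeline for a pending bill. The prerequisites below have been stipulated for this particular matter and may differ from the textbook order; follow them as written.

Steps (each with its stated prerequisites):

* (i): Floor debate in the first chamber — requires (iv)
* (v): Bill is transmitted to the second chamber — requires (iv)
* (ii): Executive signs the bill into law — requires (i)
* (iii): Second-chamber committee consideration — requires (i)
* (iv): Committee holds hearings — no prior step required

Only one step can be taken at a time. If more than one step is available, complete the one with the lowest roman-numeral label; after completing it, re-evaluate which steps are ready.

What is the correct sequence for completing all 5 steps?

(iv) → (i) → (ii) → (iii) → (v)

(iv) is the only step with nothing outstanding, so it goes first.
Ready: (i) and (v). (i) has the earlier label → (i).
(ii), (iii) and (v) are all available; (ii) has the earlier label → (ii).
Now (iii) and (v) have their prerequisites met. (iii) has the earlier label, so (iii) next.
Next only (v) has its prerequisites met → (v).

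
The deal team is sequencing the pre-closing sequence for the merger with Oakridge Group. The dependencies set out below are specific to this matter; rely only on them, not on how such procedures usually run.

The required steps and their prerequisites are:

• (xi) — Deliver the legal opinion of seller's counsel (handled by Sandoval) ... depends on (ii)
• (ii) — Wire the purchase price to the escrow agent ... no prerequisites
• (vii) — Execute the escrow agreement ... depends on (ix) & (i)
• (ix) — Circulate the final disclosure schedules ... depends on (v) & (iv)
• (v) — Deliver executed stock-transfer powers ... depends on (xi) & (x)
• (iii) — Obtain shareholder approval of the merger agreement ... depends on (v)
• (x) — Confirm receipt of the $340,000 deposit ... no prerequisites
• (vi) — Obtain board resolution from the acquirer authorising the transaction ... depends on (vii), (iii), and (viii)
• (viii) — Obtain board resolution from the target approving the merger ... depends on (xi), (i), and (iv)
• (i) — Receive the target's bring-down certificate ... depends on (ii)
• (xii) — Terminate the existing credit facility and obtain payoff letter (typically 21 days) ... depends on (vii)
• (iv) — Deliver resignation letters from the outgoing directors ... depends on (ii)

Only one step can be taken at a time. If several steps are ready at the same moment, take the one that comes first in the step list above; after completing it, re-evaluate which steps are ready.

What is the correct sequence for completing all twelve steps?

(ii), (xi), (x), (v), (iii), (i), (iv), (ix), (vii), (viii), (vi), (xii)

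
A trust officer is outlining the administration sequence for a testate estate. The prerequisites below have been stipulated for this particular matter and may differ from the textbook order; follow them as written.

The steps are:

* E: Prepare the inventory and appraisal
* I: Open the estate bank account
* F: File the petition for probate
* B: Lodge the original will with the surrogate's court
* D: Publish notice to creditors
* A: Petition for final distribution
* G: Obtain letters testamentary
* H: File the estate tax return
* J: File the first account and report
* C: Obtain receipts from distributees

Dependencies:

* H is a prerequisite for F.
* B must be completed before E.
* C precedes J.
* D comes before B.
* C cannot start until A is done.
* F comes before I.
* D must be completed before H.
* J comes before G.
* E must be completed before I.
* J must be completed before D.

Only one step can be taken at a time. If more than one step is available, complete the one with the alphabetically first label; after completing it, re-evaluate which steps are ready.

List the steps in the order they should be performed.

A has no prerequisites → A first.
That leaves C as the only ready step → C.
That leaves J as the only ready step → J.
D and G are both available; D has the earlier label → D.
B and H now also ready, so the ready set is {B, G, H}; B has the earlier label → B.
E now also ready, so the ready set is {E, G, H}; E has the earlier label → E.
Ready: G and H. G has the earlier label → G.
H is the only step now ready → H.
F needed H, now all done → F.
Next only I has its prerequisites met → I.

A → C → J → D → B → E → G → H → F → I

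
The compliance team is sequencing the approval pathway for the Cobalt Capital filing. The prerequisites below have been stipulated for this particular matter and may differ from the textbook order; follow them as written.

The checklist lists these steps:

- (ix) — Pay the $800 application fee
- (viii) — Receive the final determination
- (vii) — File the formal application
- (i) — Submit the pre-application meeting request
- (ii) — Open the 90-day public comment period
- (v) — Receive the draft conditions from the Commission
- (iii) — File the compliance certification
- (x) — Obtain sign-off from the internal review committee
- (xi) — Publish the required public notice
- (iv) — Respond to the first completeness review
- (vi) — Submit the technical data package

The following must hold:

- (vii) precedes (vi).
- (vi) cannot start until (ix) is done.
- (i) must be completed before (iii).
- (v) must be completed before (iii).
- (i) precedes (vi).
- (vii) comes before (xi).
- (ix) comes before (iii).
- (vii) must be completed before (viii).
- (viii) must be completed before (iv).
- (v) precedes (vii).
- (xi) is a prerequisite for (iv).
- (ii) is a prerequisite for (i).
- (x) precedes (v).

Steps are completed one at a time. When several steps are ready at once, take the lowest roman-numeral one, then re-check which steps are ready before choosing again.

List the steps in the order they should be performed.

(ii) (i) (ix) (x) (v) (iii) (vii) (vi) (viii) (xi) (iv)

Nothing is required for (ii), (ix) and (x). (ii) has the earlier label → (ii) first.
(i) now also ready, so the ready set is {(i), (ix), (x)}; (i) has the earlier label → (i).
Now (ix) and (x) have their prerequisites met. (ix) has the earlier label, so (ix) next.
(x) is the only step now ready → (x).
(v) needed (x), now all done → (v).
Now (iii) and (vii) have their prerequisites met. (iii) has the earlier label, so (iii) next.
(vii) needed (v), now all done → (vii).
Now (vi), (viii) and (xi) have their prerequisites met. (vi) has the earlier label, so (vi) next.
Ready: (viii) and (xi). (viii) has the earlier label → (viii).
(xi) needed (vii), now all done → (xi).
(iv) needed (viii) and (xi), now all done → (iv).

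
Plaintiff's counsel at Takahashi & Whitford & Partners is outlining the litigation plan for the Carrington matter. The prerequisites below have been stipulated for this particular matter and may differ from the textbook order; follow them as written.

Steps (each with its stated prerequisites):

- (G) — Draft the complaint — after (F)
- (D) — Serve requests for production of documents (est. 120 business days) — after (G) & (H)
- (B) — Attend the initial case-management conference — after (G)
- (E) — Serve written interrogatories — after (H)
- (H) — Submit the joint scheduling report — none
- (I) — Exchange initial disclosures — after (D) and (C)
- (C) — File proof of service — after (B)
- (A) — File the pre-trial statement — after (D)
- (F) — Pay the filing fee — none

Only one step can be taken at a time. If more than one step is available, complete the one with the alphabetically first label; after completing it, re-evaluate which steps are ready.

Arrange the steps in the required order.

(F) and (H) have no prerequisites; (F) has the earlier label, so (F) is first.
Ready: (G) and (H). (G) has the earlier label → (G).
Ready: (B) and (H). (B) has the earlier label → (B).
(C) and (H) are both available; (C) has the earlier label → (C).
(H) is the only step now ready → (H).
Now (D) and (E) have their prerequisites met. (D) has the earlier label, so (D) next.
(A) and (I) now also ready, so the ready set is {(A), (E), (I)}; (A) has the earlier label → (A).
Now (E) and (I) have their prerequisites met. (E) has the earlier label, so (E) next.
(I) needed (C) and (D), now all done → (I).

(F) (G) (B) (C) (H) (D) (A) (E) (I)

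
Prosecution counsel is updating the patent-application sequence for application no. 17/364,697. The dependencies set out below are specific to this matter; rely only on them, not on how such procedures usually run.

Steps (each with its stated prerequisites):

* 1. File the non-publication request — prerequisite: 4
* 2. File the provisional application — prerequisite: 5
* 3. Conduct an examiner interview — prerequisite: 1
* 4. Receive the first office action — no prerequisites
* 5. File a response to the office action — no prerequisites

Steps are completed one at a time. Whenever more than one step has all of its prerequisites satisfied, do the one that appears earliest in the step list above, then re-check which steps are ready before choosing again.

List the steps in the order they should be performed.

Nothing is required for 4 and 5. 4 is listed earlier → 4 first.
Now 1 and 5 have their prerequisites met. 1 is listed earlier, so 1 next.
Now 3 and 5 have their prerequisites met. 3 is listed earlier, so 3 next.
That leaves 5 as the only ready step → 5.
2 is the only step now ready → 2.

4 1 3 5 2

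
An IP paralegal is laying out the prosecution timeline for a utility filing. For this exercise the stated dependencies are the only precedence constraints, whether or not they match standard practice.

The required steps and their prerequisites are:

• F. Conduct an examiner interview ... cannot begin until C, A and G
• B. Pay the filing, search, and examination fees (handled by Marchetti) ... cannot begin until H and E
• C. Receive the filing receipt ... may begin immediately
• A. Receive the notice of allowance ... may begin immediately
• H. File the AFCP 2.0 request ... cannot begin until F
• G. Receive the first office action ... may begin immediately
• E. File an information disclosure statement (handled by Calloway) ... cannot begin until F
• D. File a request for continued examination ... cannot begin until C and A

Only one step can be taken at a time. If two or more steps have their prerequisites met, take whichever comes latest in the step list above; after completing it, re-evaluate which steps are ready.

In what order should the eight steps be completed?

Nothing is required for G, A and C. G is listed later → G first.
A and C are both available; A is listed later → A.
That leaves C as the only ready step → C.
D and F are both available; D is listed later → D.
F needed G, A and C, now all done → F.
Now E and H have their prerequisites met. E is listed later, so E next.
H needed F, now all done → H.
B is the only step now ready → B.

G → A → C → D → F → E → H → B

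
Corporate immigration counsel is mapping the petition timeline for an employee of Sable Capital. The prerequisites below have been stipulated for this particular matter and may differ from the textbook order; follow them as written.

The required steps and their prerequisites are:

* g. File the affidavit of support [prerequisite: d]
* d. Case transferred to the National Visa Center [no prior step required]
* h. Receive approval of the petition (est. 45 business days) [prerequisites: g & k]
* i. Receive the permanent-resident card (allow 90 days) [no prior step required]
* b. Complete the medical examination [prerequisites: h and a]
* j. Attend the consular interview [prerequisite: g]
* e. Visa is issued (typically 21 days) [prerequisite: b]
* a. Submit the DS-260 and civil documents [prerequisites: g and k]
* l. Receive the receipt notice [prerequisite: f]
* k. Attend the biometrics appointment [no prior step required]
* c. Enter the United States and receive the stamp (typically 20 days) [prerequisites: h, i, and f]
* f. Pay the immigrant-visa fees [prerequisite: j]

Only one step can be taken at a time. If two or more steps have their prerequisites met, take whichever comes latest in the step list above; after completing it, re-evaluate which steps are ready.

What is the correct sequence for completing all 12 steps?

k, i and d have no prerequisites; k is listed later, so k is first.
i and d are both available; i is listed later → i.
d is the only step now ready → d.
g is the only step now ready → g.
Now a, j and h have their prerequisites met. a is listed later, so a next.
Now j and h have their prerequisites met. j is listed later, so j next.
Ready: f and h. f is listed later → f.
Ready: l and h. l is listed later → l.
h is the only step now ready → h.
Now c and b have their prerequisites met. c is listed later, so c next.
b needed a and h, now all done → b.
That leaves e as the only ready step → e.

k i d g a j f l h c b e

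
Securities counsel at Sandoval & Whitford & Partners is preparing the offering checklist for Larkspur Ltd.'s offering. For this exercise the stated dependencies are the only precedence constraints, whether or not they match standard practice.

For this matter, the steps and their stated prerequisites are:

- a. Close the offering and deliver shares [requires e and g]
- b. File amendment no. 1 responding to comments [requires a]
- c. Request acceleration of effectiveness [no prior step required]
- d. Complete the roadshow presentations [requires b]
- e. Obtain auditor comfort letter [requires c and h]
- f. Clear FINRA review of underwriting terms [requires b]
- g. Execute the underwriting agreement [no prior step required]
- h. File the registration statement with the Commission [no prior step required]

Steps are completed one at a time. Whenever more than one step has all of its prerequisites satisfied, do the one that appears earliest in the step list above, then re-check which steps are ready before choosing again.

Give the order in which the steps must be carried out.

c, g and h have no prerequisites; c is listed earlier, so c is first.
g and h are both available; g is listed earlier → g.
That leaves h as the only ready step → h.
e is the only step now ready → e.
a needed e and g, now all done → a.
b needed a, now all done → b.
d and f are both available; d is listed earlier → d.
Next only f has its prerequisites met → f.

c, g, h, e, a, b, d, f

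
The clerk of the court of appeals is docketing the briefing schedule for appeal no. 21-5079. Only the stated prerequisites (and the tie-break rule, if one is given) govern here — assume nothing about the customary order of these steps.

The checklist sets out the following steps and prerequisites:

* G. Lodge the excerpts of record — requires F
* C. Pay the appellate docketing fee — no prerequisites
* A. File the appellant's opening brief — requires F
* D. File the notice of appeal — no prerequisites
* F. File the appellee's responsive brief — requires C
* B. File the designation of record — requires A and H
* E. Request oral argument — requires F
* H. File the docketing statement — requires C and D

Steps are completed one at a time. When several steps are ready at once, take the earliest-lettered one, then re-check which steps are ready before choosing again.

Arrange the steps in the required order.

C D F A E G H B

Nothing is required for C and D. C has the earlier label → C first.
F now also ready, so the ready set is {D, F}; D has the earlier label → D.
F and H are both available; F has the earlier label → F.
Now A, E, G and H have their prerequisites met. A has the earlier label, so A next.
E, G and H are all available; E has the earlier label → E.
G and H are both available; G has the earlier label → G.
H needed C and D, now all done → H.
B needed A and H, now all done → B.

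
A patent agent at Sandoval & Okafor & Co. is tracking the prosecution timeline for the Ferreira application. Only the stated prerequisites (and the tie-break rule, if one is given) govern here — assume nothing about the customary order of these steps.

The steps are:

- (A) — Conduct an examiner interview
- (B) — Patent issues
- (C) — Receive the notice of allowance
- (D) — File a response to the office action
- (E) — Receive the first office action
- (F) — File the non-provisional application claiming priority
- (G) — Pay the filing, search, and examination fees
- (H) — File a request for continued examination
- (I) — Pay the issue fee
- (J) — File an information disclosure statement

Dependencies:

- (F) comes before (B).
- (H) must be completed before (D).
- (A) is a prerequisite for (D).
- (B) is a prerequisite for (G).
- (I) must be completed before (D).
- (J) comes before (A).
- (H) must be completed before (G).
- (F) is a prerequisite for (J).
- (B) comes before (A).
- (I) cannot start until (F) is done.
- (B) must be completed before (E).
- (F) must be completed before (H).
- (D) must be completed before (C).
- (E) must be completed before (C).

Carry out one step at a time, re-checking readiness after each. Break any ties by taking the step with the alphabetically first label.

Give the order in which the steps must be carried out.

(F), (B), (E), (H), (G), (I), (J), (A), (D), (C)

(F) has no prerequisites → (F) first.
Ready: (B), (H), (I) and (J). (B) has the earlier label → (B).
(E), (H), (I) and (J) are all available; (E) has the earlier label → (E).
Ready: (H), (I) and (J). (H) has the earlier label → (H).
(G) now also ready, so the ready set is {(G), (I), (J)}; (G) has the earlier label → (G).
(I) and (J) are both available; (I) has the earlier label → (I).
Next only (J) has its prerequisites met → (J).
Next only (A) has its prerequisites met → (A).
That leaves (D) as the only ready step → (D).
(C) needed (D) and (E), now all done → (C).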